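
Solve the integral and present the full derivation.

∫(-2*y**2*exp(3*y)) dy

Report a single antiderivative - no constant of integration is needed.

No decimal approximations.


Step 1. Integrate ∫(-2*y**2*exp(3*y)) dy by parts with u = y**2, dv = (-2*exp(3*y)) dy, so v = -2*exp(3*y)/3: now -2*y**2*exp(3*y)/3 + ∫(4*y*exp(3*y)/3) dy.
Step 2. Integrate ∫(4*y*exp(3*y)/3) dy by parts with u = y, dv = (4*exp(3*y)/3) dy, so v = 4*exp(3*y)/9: now -2*y**2*exp(3*y)/3 + 4*y*exp(3*y)/9 + ∫(-4*exp(3*y)/9) dy.
Step 3. Evaluate the standard form: now -2*y**2*exp(3*y)/3 + 4*y*exp(3*y)/9 - 4*exp(3*y)/27.
Answer: -2*y**2*exp(3*y)/3 + 4*y*exp(3*y)/9 - 4*exp(3*y)/27.


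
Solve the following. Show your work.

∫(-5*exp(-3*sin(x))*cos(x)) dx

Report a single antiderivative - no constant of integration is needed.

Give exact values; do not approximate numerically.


Step 1. Substitute u = sin(x), turning ∫(-5*exp(-3*sin(x))*cos(x)) dx into ∫(-5*exp(-3*u)) du: now ∫(-5*exp(-3*u)) du.
Step 2. Evaluate the standard form: now 5*exp(-3*u)/3.
Step 3. Substitute back u = sin(x): now 5*exp(-3*sin(x))/3.
Answer: 5*exp(-3*sin(x))/3.


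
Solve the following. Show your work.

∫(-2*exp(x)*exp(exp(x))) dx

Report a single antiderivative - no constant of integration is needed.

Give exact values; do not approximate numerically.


Step 1. Substitute u = exp(x), turning ∫(-2*exp(x)*exp(exp(x))) dx into ∫(-2*exp(u)) du: now ∫(-2*exp(u)) du.
Step 2. Evaluate the standard form: now -2*exp(u).
Step 3. Substitute back u = exp(x): now -2*exp(exp(x)).
Answer: -2*exp(exp(x)).


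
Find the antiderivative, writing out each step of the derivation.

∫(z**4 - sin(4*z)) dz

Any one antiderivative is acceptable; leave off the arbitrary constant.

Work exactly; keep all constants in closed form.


Step 1. Rewrite: now ∫(z**4) dz + ∫(-sin(4*z)) dz.
Step 2. Evaluate the standard form: now z**5/5 + ∫(-sin(4*z)) dz.
Step 3. Evaluate the standard form: now z**5/5 + cos(4*z)/4.
Answer: z**5/5 + cos(4*z)/4.


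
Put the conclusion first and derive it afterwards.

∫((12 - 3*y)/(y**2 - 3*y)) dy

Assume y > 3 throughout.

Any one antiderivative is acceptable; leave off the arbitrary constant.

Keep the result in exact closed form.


The answer is -4*log(y) + log(y - 3).
Step 1. Decompose ∫((12 - 3*y)/(y**2 - 3*y)) dy by partial fractions, (12 - 3*y)/(y**2 - 3*y) = 1/(y - 3) - 4/y: now ∫(-4/y) dy + ∫(1/(y - 3)) dy.
Step 2. Evaluate the standard form [assuming y > 0]: now -4*log(y) + ∫(1/(y - 3)) dy.
Step 3. Evaluate the standard form [assuming y > 3]: now -4*log(y) + log(y - 3).
Answer: -4*log(y) + log(y - 3).


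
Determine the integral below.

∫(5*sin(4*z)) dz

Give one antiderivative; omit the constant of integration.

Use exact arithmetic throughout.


Answer: -5*cos(4*z)/4.


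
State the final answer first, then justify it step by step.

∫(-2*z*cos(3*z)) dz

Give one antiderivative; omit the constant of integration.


The answer is -2*z*sin(3*z)/3 - 2*cos(3*z)/9.
Step 1. Integrate ∫(-2*z*cos(3*z)) dz by parts with u = z, dv = (-2*cos(3*z)) dz, so v = -2*sin(3*z)/3: now -2*z*sin(3*z)/3 + ∫(2*sin(3*z)/3) dz.
Step 2. Evaluate the standard form: now -2*z*sin(3*z)/3 - 2*cos(3*z)/9.
Answer: -2*z*sin(3*z)/3 - 2*cos(3*z)/9.


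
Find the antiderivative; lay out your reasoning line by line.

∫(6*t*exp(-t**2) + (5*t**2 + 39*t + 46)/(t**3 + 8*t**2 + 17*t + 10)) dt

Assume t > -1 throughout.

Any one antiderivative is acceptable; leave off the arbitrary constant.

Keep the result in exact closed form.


Step 1. Rewrite: now ∫(6*t*exp(-t**2)) dt + ∫((5*t**2 + 39*t + 46)/(t**3 + 8*t**2 + 17*t + 10)) dt.
Step 2. Substitute u = t**2, turning ∫(6*t*exp(-t**2)) dt into ∫(3*exp(-u)) du: now ∫((5*t**2 + 39*t + 46)/(t**3 + 8*t**2 + 17*t + 10)) dt + ∫(3*exp(-u)) du.
Step 3. Evaluate the standard form: now ∫((5*t**2 + 39*t + 46)/(t**3 + 8*t**2 + 17*t + 10)) dt - 3*exp(-u).
Step 4. Substitute back u = t**2: now ∫((5*t**2 + 39*t + 46)/(t**3 + 8*t**2 + 17*t + 10)) dt - 3*exp(-t**2).
Step 5. Decompose ∫((5*t**2 + 39*t + 46)/(t**3 + 8*t**2 + 17*t + 10)) dt by partial fractions, (5*t**2 + 39*t + 46)/(t**3 + 8*t**2 + 17*t + 10) = -2/(t + 5) + 4/(t + 2) + 3/(t + 1): now ∫(3/(t + 1)) dt + ∫(4/(t + 2)) dt + ∫(-2/(t + 5)) dt - 3*exp(-t**2).
Step 6. Evaluate the standard form [assuming t > -1]: now 3*log(t + 1) + ∫(4/(t + 2)) dt + ∫(-2/(t + 5)) dt - 3*exp(-t**2).
Step 7. Evaluate the standard form [assuming t > -2]: now 3*log(t + 1) + 4*log(t + 2) + ∫(-2/(t + 5)) dt - 3*exp(-t**2).
Step 8. Evaluate the standard form [assuming t > -5]: now 3*log(t + 1) + 4*log(t + 2) - 2*log(t + 5) - 3*exp(-t**2).
Answer: 3*log(t + 1) + 4*log(t + 2) - 2*log(t + 5) - 3*exp(-t**2).


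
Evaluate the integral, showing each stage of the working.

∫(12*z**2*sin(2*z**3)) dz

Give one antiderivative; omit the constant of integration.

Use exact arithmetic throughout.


Step 1. Substitute u = z**3, turning ∫(12*z**2*sin(2*z**3)) dz into ∫(4*sin(2*u)) du: now ∫(4*sin(2*u)) du.
Step 2. Evaluate the standard form: now -2*cos(2*u).
Step 3. Substitute back u = z**3: now -2*cos(2*z**3).
Answer: -2*cos(2*z**3).


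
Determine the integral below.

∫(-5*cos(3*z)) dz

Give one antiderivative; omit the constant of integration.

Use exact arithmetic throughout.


Answer: -5*sin(3*z)/3.


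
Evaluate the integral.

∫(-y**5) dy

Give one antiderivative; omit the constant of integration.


Answer: -y**6/6.


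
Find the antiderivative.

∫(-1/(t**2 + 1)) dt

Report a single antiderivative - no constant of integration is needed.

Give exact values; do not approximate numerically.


Answer: -atan(t).


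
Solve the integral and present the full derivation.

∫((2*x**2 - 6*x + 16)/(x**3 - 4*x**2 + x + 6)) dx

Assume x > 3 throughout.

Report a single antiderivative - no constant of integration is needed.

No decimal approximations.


Step 1. Decompose ∫((2*x**2 - 6*x + 16)/(x**3 - 4*x**2 + x + 6)) dx by partial fractions, (2*x**2 - 6*x + 16)/(x**3 - 4*x**2 + x + 6) = 2/(x + 1) - 4/(x - 2) + 4/(x - 3): now ∫(4/(x - 3)) dx + ∫(-4/(x - 2)) dx + ∫(2/(x + 1)) dx.
Step 2. Evaluate the standard form [assuming x > -1]: now 2*log(x + 1) + ∫(4/(x - 3)) dx + ∫(-4/(x - 2)) dx.
Step 3. Evaluate the standard form [assuming x > 3]: now 4*log(x - 3) + 2*log(x + 1) + ∫(-4/(x - 2)) dx.
Step 4. Evaluate the standard form [assuming x > 2]: now 4*log(x - 3) - 4*log(x - 2) + 2*log(x + 1).
Answer: 4*log(x - 3) - 4*log(x - 2) + 2*log(x + 1).


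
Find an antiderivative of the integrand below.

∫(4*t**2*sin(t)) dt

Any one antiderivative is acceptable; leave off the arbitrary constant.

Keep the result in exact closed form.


Answer: -4*t**2*cos(t) + 8*t*sin(t) + 8*cos(t).


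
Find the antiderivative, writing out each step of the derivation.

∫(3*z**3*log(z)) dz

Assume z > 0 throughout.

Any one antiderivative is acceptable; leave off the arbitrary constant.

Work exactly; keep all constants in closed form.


Step 1. Integrate ∫(3*z**3*log(z)) dz by parts with u = log(z), dv = (3*z**3) dz, so v = 3*z**4/4 [assuming z > 0]: now 3*z**4*log(z)/4 + ∫(-3*z**3/4) dz.
Step 2. Evaluate the standard form: now 3*z**4*log(z)/4 - 3*z**4/16.
Answer: 3*z**4*log(z)/4 - 3*z**4/16.


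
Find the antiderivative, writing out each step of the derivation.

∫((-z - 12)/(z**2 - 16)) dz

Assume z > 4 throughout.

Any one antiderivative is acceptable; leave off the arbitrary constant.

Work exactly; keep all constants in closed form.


Step 1. Decompose ∫((-z - 12)/(z**2 - 16)) dz by partial fractions, (-z - 12)/(z**2 - 16) = 1/(z + 4) - 2/(z - 4): now ∫(-2/(z - 4)) dz + ∫(1/(z + 4)) dz.
Step 2. Evaluate the standard form [assuming z > 4]: now -2*log(z - 4) + ∫(1/(z + 4)) dz.
Step 3. Evaluate the standard form [assuming z > -4]: now -2*log(z - 4) + log(z + 4).
Answer: -2*log(z - 4) + log(z + 4).


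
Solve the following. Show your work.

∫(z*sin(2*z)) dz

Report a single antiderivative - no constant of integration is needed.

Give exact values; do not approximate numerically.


Step 1. Integrate ∫(z*sin(2*z)) dz by parts with u = z, dv = (sin(2*z)) dz, so v = -cos(2*z)/2: now -z*cos(2*z)/2 + ∫(cos(2*z)/2) dz.
Step 2. Evaluate the standard form: now -z*cos(2*z)/2 + sin(2*z)/4.
Answer: -z*cos(2*z)/2 + sin(2*z)/4.


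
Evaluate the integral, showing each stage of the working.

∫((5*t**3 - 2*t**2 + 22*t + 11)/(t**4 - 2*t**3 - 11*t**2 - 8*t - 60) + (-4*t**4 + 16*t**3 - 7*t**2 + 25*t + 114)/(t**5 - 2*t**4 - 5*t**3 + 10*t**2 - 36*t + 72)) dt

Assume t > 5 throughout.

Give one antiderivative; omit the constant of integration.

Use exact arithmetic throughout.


Step 1. Rewrite: now ∫((5*t**3 - 2*t**2 + 22*t + 11)/(t**4 - 2*t**3 - 11*t**2 - 8*t - 60)) dt + ∫((-4*t**4 + 16*t**3 - 7*t**2 + 25*t + 114)/(t**5 - 2*t**4 - 5*t**3 + 10*t**2 - 36*t + 72)) dt.
Step 2. Decompose ∫((-4*t**4 + 16*t**3 - 7*t**2 + 25*t + 114)/(t**5 - 2*t**4 - 5*t**3 + 10*t**2 - 36*t + 72)) dt by partial fractions, (-4*t**4 + 16*t**3 - 7*t**2 + 25*t + 114)/(t**5 - 2*t**4 - 5*t**3 + 10*t**2 - 36*t + 72) = 3/(t**2 + 4) - 2/(t + 3) - 5/(t - 2) + 3/(t - 3): now ∫((5*t**3 - 2*t**2 + 22*t + 11)/(t**4 - 2*t**3 - 11*t**2 - 8*t - 60)) dt + ∫(3/(t - 3)) dt + ∫(-5/(t - 2)) dt + ∫(-2/(t + 3)) dt + ∫(3/(t**2 + 4)) dt.
Step 3. Evaluate the standard form [assuming t > 3]: now 3*log(t - 3) + ∫((5*t**3 - 2*t**2 + 22*t + 11)/(t**4 - 2*t**3 - 11*t**2 - 8*t - 60)) dt + ∫(-5/(t - 2)) dt + ∫(-2/(t + 3)) dt + ∫(3/(t**2 + 4)) dt.
Step 4. Evaluate the standard form [assuming t > -3]: now 3*log(t - 3) - 2*log(t + 3) + ∫((5*t**3 - 2*t**2 + 22*t + 11)/(t**4 - 2*t**3 - 11*t**2 - 8*t - 60)) dt + ∫(-5/(t - 2)) dt + ∫(3/(t**2 + 4)) dt.
Step 5. Evaluate the standard form [assuming t > 2]: now 3*log(t - 3) - 5*log(t - 2) - 2*log(t + 3) + ∫((5*t**3 - 2*t**2 + 22*t + 11)/(t**4 - 2*t**3 - 11*t**2 - 8*t - 60)) dt + ∫(3/(t**2 + 4)) dt.
Step 6. Evaluate the standard form: now 3*log(t - 3) - 5*log(t - 2) - 2*log(t + 3) + 3*atan(t/2)/2 + ∫((5*t**3 - 2*t**2 + 22*t + 11)/(t**4 - 2*t**3 - 11*t**2 - 8*t - 60)) dt.
Step 7. Decompose ∫((5*t**3 - 2*t**2 + 22*t + 11)/(t**4 - 2*t**3 - 11*t**2 - 8*t - 60)) dt by partial fractions, (5*t**3 - 2*t**2 + 22*t + 11)/(t**4 - 2*t**3 - 11*t**2 - 8*t - 60) = -1/(t**2 + 4) + 2/(t + 3) + 3/(t - 5): now 3*log(t - 3) - 5*log(t - 2) - 2*log(t + 3) + 3*atan(t/2)/2 + ∫(3/(t - 5)) dt + ∫(2/(t + 3)) dt + ∫(-1/(t**2 + 4)) dt.
Step 8. Evaluate the standard form [assuming t > -3]: now 3*log(t - 3) - 5*log(t - 2) + 3*atan(t/2)/2 + ∫(3/(t - 5)) dt + ∫(-1/(t**2 + 4)) dt.
Step 9. Evaluate the standard form [assuming t > 5]: now 3*log(t - 5) + 3*log(t - 3) - 5*log(t - 2) + 3*atan(t/2)/2 + ∫(-1/(t**2 + 4)) dt.
Step 10. Evaluate the standard form: now 3*log(t - 5) + 3*log(t - 3) - 5*log(t - 2) + atan(t/2).
Answer: 3*log(t - 5) + 3*log(t - 3) - 5*log(t - 2) + atan(t/2).


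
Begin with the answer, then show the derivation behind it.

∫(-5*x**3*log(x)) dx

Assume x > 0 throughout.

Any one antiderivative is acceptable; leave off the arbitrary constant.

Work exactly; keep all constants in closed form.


The answer is -5*x**4*log(x)/4 + 5*x**4/16.
Step 1. Integrate ∫(-5*x**3*log(x)) dx by parts with u = log(x), dv = (-5*x**3) dx, so v = -5*x**4/4 [assuming x > 0]: now -5*x**4*log(x)/4 + ∫(5*x**3/4) dx.
Step 2. Evaluate the standard form: now -5*x**4*log(x)/4 + 5*x**4/16.
Answer: -5*x**4*log(x)/4 + 5*x**4/16.


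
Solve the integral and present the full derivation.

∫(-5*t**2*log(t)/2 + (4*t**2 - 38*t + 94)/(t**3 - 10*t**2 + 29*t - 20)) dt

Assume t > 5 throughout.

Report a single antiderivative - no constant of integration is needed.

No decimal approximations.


Step 1. Rewrite: now ∫(-5*t**2*log(t)/2) dt + ∫((4*t**2 - 38*t + 94)/(t**3 - 10*t**2 + 29*t - 20)) dt.
Step 2. Integrate ∫(-5*t**2*log(t)/2) dt by parts with u = log(t), dv = (-5*t**2/2) dt, so v = -5*t**3/6 [assuming t > 0]: now -5*t**3*log(t)/6 + ∫(5*t**2/6) dt + ∫((4*t**2 - 38*t + 94)/(t**3 - 10*t**2 + 29*t - 20)) dt.
Step 3. Evaluate the standard form: now -5*t**3*log(t)/6 + 5*t**3/18 + ∫((4*t**2 - 38*t + 94)/(t**3 - 10*t**2 + 29*t - 20)) dt.
Step 4. Decompose ∫((4*t**2 - 38*t + 94)/(t**3 - 10*t**2 + 29*t - 20)) dt by partial fractions, (4*t**2 - 38*t + 94)/(t**3 - 10*t**2 + 29*t - 20) = 5/(t - 1) - 2/(t - 4) + 1/(t - 5): now -5*t**3*log(t)/6 + 5*t**3/18 + ∫(1/(t - 5)) dt + ∫(-2/(t - 4)) dt + ∫(5/(t - 1)) dt.
Step 5. Evaluate the standard form [assuming t > 1]: now -5*t**3*log(t)/6 + 5*t**3/18 + 5*log(t - 1) + ∫(1/(t - 5)) dt + ∫(-2/(t - 4)) dt.
Step 6. Evaluate the standard form [assuming t > 5]: now -5*t**3*log(t)/6 + 5*t**3/18 + log(t - 5) + 5*log(t - 1) + ∫(-2/(t - 4)) dt.
Step 7. Evaluate the standard form [assuming t > 4]: now -5*t**3*log(t)/6 + 5*t**3/18 + log(t - 5) - 2*log(t - 4) + 5*log(t - 1).
Answer: -5*t**3*log(t)/6 + 5*t**3/18 + log(t - 5) - 2*log(t - 4) + 5*log(t - 1).


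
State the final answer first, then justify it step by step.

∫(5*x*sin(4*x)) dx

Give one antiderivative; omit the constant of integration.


The answer is -5*x*cos(4*x)/4 + 5*sin(4*x)/16.
Step 1. Integrate ∫(5*x*sin(4*x)) dx by parts with u = x, dv = (5*sin(4*x)) dx, so v = -5*cos(4*x)/4: now -5*x*cos(4*x)/4 + ∫(5*cos(4*x)/4) dx.
Step 2. Evaluate the standard form: now -5*x*cos(4*x)/4 + 5*sin(4*x)/16.
Answer: -5*x*cos(4*x)/4 + 5*sin(4*x)/16.


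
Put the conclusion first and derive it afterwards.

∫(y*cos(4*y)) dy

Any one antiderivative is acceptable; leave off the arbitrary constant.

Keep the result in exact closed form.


The answer is y*sin(4*y)/4 + cos(4*y)/16.
Step 1. Integrate ∫(y*cos(4*y)) dy by parts with u = y, dv = (cos(4*y)) dy, so v = sin(4*y)/4: now y*sin(4*y)/4 + ∫(-sin(4*y)/4) dy.
Step 2. Evaluate the standard form: now y*sin(4*y)/4 + cos(4*y)/16.
Answer: y*sin(4*y)/4 + cos(4*y)/16.


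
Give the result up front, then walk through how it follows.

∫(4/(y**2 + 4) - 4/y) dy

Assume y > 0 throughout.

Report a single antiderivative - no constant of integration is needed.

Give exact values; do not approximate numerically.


The answer is -4*log(y) + 2*atan(y/2).
Step 1. Rewrite: now ∫(-4/y) dy + ∫(4/(y**2 + 4)) dy.
Step 2. Evaluate the standard form: now 2*atan(y/2) + ∫(-4/y) dy.
Step 3. Evaluate the standard form [assuming y > 0]: now -4*log(y) + 2*atan(y/2).
Answer: -4*log(y) + 2*atan(y/2).


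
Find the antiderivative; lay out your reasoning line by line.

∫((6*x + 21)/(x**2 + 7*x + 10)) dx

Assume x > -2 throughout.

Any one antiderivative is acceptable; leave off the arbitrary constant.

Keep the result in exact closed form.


Step 1. Decompose ∫((6*x + 21)/(x**2 + 7*x + 10)) dx by partial fractions, (6*x + 21)/(x**2 + 7*x + 10) = 3/(x + 5) + 3/(x + 2): now ∫(3/(x + 2)) dx + ∫(3/(x + 5)) dx.
Step 2. Evaluate the standard form [assuming x > -2]: now 3*log(x + 2) + ∫(3/(x + 5)) dx.
Step 3. Evaluate the standard form [assuming x > -5]: now 3*log(x + 2) + 3*log(x + 5).
Answer: 3*log(x + 2) + 3*log(x + 5).


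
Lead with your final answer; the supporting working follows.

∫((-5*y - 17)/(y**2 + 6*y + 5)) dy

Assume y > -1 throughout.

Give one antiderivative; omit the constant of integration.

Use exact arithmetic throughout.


The answer is -3*log(y + 1) - 2*log(y + 5).
Step 1. Decompose ∫((-5*y - 17)/(y**2 + 6*y + 5)) dy by partial fractions, (-5*y - 17)/(y**2 + 6*y + 5) = -2/(y + 5) - 3/(y + 1): now ∫(-3/(y + 1)) dy + ∫(-2/(y + 5)) dy.
Step 2. Evaluate the standard form [assuming y > -1]: now -3*log(y + 1) + ∫(-2/(y + 5)) dy.
Step 3. Evaluate the standard form [assuming y > -5]: now -3*log(y + 1) - 2*log(y + 5).
Answer: -3*log(y + 1) - 2*log(y + 5).


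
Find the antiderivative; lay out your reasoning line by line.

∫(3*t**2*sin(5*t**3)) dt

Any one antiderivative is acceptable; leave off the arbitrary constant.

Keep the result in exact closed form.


Step 1. Substitute u = t**3, turning ∫(3*t**2*sin(5*t**3)) dt into ∫(sin(5*u)) du: now ∫(sin(5*u)) du.
Step 2. Evaluate the standard form: now -cos(5*u)/5.
Step 3. Substitute back u = t**3: now -cos(5*t**3)/5.
Answer: -cos(5*t**3)/5.


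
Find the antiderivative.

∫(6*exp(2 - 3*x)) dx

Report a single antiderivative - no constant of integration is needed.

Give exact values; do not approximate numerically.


Answer: -2*exp(2 - 3*x).


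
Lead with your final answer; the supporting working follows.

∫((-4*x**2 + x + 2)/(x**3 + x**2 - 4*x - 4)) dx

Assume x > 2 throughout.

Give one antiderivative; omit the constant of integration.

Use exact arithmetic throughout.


The answer is -log(x - 2) + log(x + 1) - 4*log(x + 2).
Step 1. Decompose ∫((-4*x**2 + x + 2)/(x**3 + x**2 - 4*x - 4)) dx by partial fractions, (-4*x**2 + x + 2)/(x**3 + x**2 - 4*x - 4) = -4/(x + 2) + 1/(x + 1) - 1/(x - 2): now ∫(-1/(x - 2)) dx + ∫(1/(x + 1)) dx + ∫(-4/(x + 2)) dx.
Step 2. Evaluate the standard form [assuming x > -2]: now -4*log(x + 2) + ∫(-1/(x - 2)) dx + ∫(1/(x + 1)) dx.
Step 3. Evaluate the standard form [assuming x > 2]: now -log(x - 2) - 4*log(x + 2) + ∫(1/(x + 1)) dx.
Step 4. Evaluate the standard form [assuming x > -1]: now -log(x - 2) + log(x + 1) - 4*log(x + 2).
Answer: -log(x - 2) + log(x + 1) - 4*log(x + 2).


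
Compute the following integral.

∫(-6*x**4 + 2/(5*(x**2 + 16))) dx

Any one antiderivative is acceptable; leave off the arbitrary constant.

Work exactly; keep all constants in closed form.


Answer: -6*x**5/5 + atan(x/4)/10.


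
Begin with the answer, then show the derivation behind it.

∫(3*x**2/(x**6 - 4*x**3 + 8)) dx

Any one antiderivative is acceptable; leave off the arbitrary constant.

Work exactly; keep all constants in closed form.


The answer is atan(x**3/2 - 1)/2.
Step 1. Substitute u = x**3 - 2, turning ∫(3*x**2/(x**6 - 4*x**3 + 8)) dx into ∫(1/(u**2 + 4)) du: now ∫(1/(u**2 + 4)) du.
Step 2. Evaluate the standard form: now atan(u/2)/2.
Step 3. Substitute back u = x**3 - 2: now atan(x**3/2 - 1)/2.
Answer: atan(x**3/2 - 1)/2.


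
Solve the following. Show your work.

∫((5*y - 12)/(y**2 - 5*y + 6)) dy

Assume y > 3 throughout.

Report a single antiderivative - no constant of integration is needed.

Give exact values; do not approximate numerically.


Step 1. Decompose ∫((5*y - 12)/(y**2 - 5*y + 6)) dy by partial fractions, (5*y - 12)/(y**2 - 5*y + 6) = 2/(y - 2) + 3/(y - 3): now ∫(3/(y - 3)) dy + ∫(2/(y - 2)) dy.
Step 2. Evaluate the standard form [assuming y > 2]: now 2*log(y - 2) + ∫(3/(y - 3)) dy.
Step 3. Evaluate the standard form [assuming y > 3]: now 3*log(y - 3) + 2*log(y - 2).
Answer: 3*log(y - 3) + 2*log(y - 2).


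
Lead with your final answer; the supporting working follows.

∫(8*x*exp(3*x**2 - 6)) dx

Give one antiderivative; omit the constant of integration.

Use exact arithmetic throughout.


The answer is 4*exp(3*x**2 - 6)/3.
Step 1. Substitute u = x**2 - 2, turning ∫(8*x*exp(3*x**2 - 6)) dx into ∫(4*exp(3*u)) du: now ∫(4*exp(3*u)) du.
Step 2. Evaluate the standard form: now 4*exp(3*u)/3.
Step 3. Substitute back u = x**2 - 2: now 4*exp(3*x**2 - 6)/3.
Answer: 4*exp(3*x**2 - 6)/3.


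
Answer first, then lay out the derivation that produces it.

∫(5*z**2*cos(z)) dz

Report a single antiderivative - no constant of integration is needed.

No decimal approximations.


The answer is 5*z**2*sin(z) + 10*z*cos(z) - 10*sin(z).
Step 1. Integrate ∫(5*z**2*cos(z)) dz by parts with u = z**2, dv = (5*cos(z)) dz, so v = 5*sin(z): now 5*z**2*sin(z) + ∫(-10*z*sin(z)) dz.
Step 2. Integrate ∫(-10*z*sin(z)) dz by parts with u = z, dv = (-10*sin(z)) dz, so v = 10*cos(z): now 5*z**2*sin(z) + 10*z*cos(z) + ∫(-10*cos(z)) dz.
Step 3. Evaluate the standard form: now 5*z**2*sin(z) + 10*z*cos(z) - 10*sin(z).
Answer: 5*z**2*sin(z) + 10*z*cos(z) - 10*sin(z).


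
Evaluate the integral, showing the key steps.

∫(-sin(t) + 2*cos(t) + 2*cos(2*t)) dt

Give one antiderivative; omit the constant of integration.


Step 1. Rewrite: now ∫(-sin(t)) dt + ∫(2*cos(t)) dt + ∫(2*cos(2*t)) dt.
Step 2. Evaluate the standard form: now cos(t) + ∫(2*cos(t)) dt + ∫(2*cos(2*t)) dt.
Step 3. Evaluate the standard form: now 2*sin(t) + cos(t) + ∫(2*cos(2*t)) dt.
Step 4. Evaluate the standard form: now 2*sin(t) + sin(2*t) + cos(t).
Answer: 2*sin(t) + sin(2*t) + cos(t).


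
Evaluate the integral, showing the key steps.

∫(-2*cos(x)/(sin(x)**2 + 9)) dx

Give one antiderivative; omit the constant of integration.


Step 1. Substitute u = sin(x), turning ∫(-2*cos(x)/(sin(x)**2 + 9)) dx into ∫(-2/(u**2 + 9)) du: now ∫(-2/(u**2 + 9)) du.
Step 2. Evaluate the standard form: now -2*atan(u/3)/3.
Step 3. Substitute back u = sin(x): now -2*atan(sin(x)/3)/3.
Answer: -2*atan(sin(x)/3)/3.


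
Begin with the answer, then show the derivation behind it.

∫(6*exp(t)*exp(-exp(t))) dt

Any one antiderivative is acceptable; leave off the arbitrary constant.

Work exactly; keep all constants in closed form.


The answer is -6*exp(-exp(t)).
Step 1. Substitute u = exp(t), turning ∫(6*exp(t)*exp(-exp(t))) dt into ∫(6*exp(-u)) du: now ∫(6*exp(-u)) du.
Step 2. Evaluate the standard form: now -6*exp(-u).
Step 3. Substitute back u = exp(t): now -6*exp(-exp(t)).
Answer: -6*exp(-exp(t)).


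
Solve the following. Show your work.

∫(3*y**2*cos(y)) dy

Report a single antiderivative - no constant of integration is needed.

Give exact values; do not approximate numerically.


Step 1. Integrate ∫(3*y**2*cos(y)) dy by parts with u = y**2, dv = (3*cos(y)) dy, so v = 3*sin(y): now 3*y**2*sin(y) + ∫(-6*y*sin(y)) dy.
Step 2. Integrate ∫(-6*y*sin(y)) dy by parts with u = y, dv = (-6*sin(y)) dy, so v = 6*cos(y): now 3*y**2*sin(y) + 6*y*cos(y) + ∫(-6*cos(y)) dy.
Step 3. Evaluate the standard form: now 3*y**2*sin(y) + 6*y*cos(y) - 6*sin(y).
Answer: 3*y**2*sin(y) + 6*y*cos(y) - 6*sin(y).


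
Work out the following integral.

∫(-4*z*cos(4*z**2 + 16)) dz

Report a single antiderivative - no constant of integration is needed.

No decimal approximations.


Answer: -sin(4*z**2 + 16)/2.


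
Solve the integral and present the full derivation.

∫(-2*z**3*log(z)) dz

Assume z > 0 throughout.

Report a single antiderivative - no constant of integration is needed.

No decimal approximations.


Step 1. Integrate ∫(-2*z**3*log(z)) dz by parts with u = log(z), dv = (-2*z**3) dz, so v = -z**4/2 [assuming z > 0]: now -z**4*log(z)/2 + ∫(z**3/2) dz.
Step 2. Evaluate the standard form: now -z**4*log(z)/2 + z**4/8.
Answer: -z**4*log(z)/2 + z**4/8.


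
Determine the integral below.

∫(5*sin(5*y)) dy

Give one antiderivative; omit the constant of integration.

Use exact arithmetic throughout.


Answer: -cos(5*y).


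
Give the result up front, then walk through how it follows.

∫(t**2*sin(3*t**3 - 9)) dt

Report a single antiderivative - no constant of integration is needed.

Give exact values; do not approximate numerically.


The answer is -cos(3*t**3 - 9)/9.
Step 1. Substitute u = t**3 - 3, turning ∫(t**2*sin(3*t**3 - 9)) dt into ∫(sin(3*u)/3) du: now ∫(sin(3*u)/3) du.
Step 2. Evaluate the standard form: now -cos(3*u)/9.
Step 3. Substitute back u = t**3 - 3: now -cos(3*t**3 - 9)/9.
Answer: -cos(3*t**3 - 9)/9.


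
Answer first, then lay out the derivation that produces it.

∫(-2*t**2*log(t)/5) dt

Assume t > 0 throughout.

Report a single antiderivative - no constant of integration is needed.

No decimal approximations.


The answer is -2*t**3*log(t)/15 + 2*t**3/45.
Step 1. Integrate ∫(-2*t**2*log(t)/5) dt by parts with u = log(t), dv = (-2*t**2/5) dt, so v = -2*t**3/15 [assuming t > 0]: now -2*t**3*log(t)/15 + ∫(2*t**2/15) dt.
Step 2. Evaluate the standard form: now -2*t**3*log(t)/15 + 2*t**3/45.
Answer: -2*t**3*log(t)/15 + 2*t**3/45.


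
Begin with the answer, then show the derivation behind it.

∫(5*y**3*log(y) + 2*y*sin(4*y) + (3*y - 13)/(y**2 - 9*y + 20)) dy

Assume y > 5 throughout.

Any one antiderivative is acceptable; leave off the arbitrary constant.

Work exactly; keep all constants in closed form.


The answer is 5*y**4*log(y)/4 - 5*y**4/16 - y*cos(4*y)/2 + 2*log(y - 5) + log(y - 4) + sin(4*y)/8.
Step 1. Rewrite: now ∫(2*y*sin(4*y)) dy + ∫(5*y**3*log(y)) dy + ∫((3*y - 13)/(y**2 - 9*y + 20)) dy.
Step 2. Decompose ∫((3*y - 13)/(y**2 - 9*y + 20)) dy by partial fractions, (3*y - 13)/(y**2 - 9*y + 20) = 1/(y - 4) + 2/(y - 5): now ∫(2*y*sin(4*y)) dy + ∫(5*y**3*log(y)) dy + ∫(2/(y - 5)) dy + ∫(1/(y - 4)) dy.
Step 3. Evaluate the standard form [assuming y > 4]: now log(y - 4) + ∫(2*y*sin(4*y)) dy + ∫(5*y**3*log(y)) dy + ∫(2/(y - 5)) dy.
Step 4. Evaluate the standard form [assuming y > 5]: now 2*log(y - 5) + log(y - 4) + ∫(2*y*sin(4*y)) dy + ∫(5*y**3*log(y)) dy.
Step 5. Integrate ∫(5*y**3*log(y)) dy by parts with u = log(y), dv = (5*y**3) dy, so v = 5*y**4/4 [assuming y > 0]: now 5*y**4*log(y)/4 + 2*log(y - 5) + log(y - 4) + ∫(-5*y**3/4) dy + ∫(2*y*sin(4*y)) dy.
Step 6. Evaluate the standard form: now 5*y**4*log(y)/4 - 5*y**4/16 + 2*log(y - 5) + log(y - 4) + ∫(2*y*sin(4*y)) dy.
Step 7. Integrate ∫(2*y*sin(4*y)) dy by parts with u = y, dv = (2*sin(4*y)) dy, so v = -cos(4*y)/2: now 5*y**4*log(y)/4 - 5*y**4/16 - y*cos(4*y)/2 + 2*log(y - 5) + log(y - 4) + ∫(cos(4*y)/2) dy.
Step 8. Evaluate the standard form: now 5*y**4*log(y)/4 - 5*y**4/16 - y*cos(4*y)/2 + 2*log(y - 5) + log(y - 4) + sin(4*y)/8.
Answer: 5*y**4*log(y)/4 - 5*y**4/16 - y*cos(4*y)/2 + 2*log(y - 5) + log(y - 4) + sin(4*y)/8.


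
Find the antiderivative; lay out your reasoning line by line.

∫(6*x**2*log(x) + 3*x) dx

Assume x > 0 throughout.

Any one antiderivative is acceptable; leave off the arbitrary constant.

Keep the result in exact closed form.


Step 1. Rewrite: now ∫(3*x) dx + ∫(6*x**2*log(x)) dx.
Step 2. Integrate ∫(6*x**2*log(x)) dx by parts with u = log(x), dv = (6*x**2) dx, so v = 2*x**3 [assuming x > 0]: now 2*x**3*log(x) + ∫(3*x) dx + ∫(-2*x**2) dx.
Step 3. Evaluate the standard form: now 2*x**3*log(x) - 2*x**3/3 + ∫(3*x) dx.
Step 4. Evaluate the standard form: now 2*x**3*log(x) - 2*x**3/3 + 3*x**2/2.
Answer: 2*x**3*log(x) - 2*x**3/3 + 3*x**2/2.


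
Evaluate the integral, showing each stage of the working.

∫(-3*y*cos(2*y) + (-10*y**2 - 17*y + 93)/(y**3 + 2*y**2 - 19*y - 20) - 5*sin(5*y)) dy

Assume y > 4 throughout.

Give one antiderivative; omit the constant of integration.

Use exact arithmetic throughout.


Step 1. Rewrite: now ∫(-3*y*cos(2*y)) dy + ∫((-10*y**2 - 17*y + 93)/(y**3 + 2*y**2 - 19*y - 20)) dy + ∫(-5*sin(5*y)) dy.
Step 2. Integrate ∫(-3*y*cos(2*y)) dy by parts with u = y, dv = (-3*cos(2*y)) dy, so v = -3*sin(2*y)/2: now -3*y*sin(2*y)/2 + ∫((-10*y**2 - 17*y + 93)/(y**3 + 2*y**2 - 19*y - 20)) dy + ∫(3*sin(2*y)/2) dy + ∫(-5*sin(5*y)) dy.
Step 3. Evaluate the standard form: now -3*y*sin(2*y)/2 - 3*cos(2*y)/4 + ∫((-10*y**2 - 17*y + 93)/(y**3 + 2*y**2 - 19*y - 20)) dy + ∫(-5*sin(5*y)) dy.
Step 4. Decompose ∫((-10*y**2 - 17*y + 93)/(y**3 + 2*y**2 - 19*y - 20)) dy by partial fractions, (-10*y**2 - 17*y + 93)/(y**3 + 2*y**2 - 19*y - 20) = -2/(y + 5) - 5/(y + 1) - 3/(y - 4): now -3*y*sin(2*y)/2 - 3*cos(2*y)/4 + ∫(-3/(y - 4)) dy + ∫(-5/(y + 1)) dy + ∫(-2/(y + 5)) dy + ∫(-5*sin(5*y)) dy.
Step 5. Evaluate the standard form [assuming y > -5]: now -3*y*sin(2*y)/2 - 2*log(y + 5) - 3*cos(2*y)/4 + ∫(-3/(y - 4)) dy + ∫(-5/(y + 1)) dy + ∫(-5*sin(5*y)) dy.
Step 6. Evaluate the standard form [assuming y > -1]: now -3*y*sin(2*y)/2 - 5*log(y + 1) - 2*log(y + 5) - 3*cos(2*y)/4 + ∫(-3/(y - 4)) dy + ∫(-5*sin(5*y)) dy.
Step 7. Evaluate the standard form [assuming y > 4]: now -3*y*sin(2*y)/2 - 3*log(y - 4) - 5*log(y + 1) - 2*log(y + 5) - 3*cos(2*y)/4 + ∫(-5*sin(5*y)) dy.
Step 8. Evaluate the standard form: now -3*y*sin(2*y)/2 - 3*log(y - 4) - 5*log(y + 1) - 2*log(y + 5) - 3*cos(2*y)/4 + cos(5*y).
Answer: -3*y*sin(2*y)/2 - 3*log(y - 4) - 5*log(y + 1) - 2*log(y + 5) - 3*cos(2*y)/4 + cos(5*y).


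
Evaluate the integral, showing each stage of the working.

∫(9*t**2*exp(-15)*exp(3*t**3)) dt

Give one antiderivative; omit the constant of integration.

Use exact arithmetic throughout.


Step 1. Substitute u = t**3 - 5, turning ∫(9*t**2*exp(-15)*exp(3*t**3)) dt into ∫(3*exp(3*u)) du: now ∫(3*exp(3*u)) du.
Step 2. Evaluate the standard form: now exp(3*u).
Step 3. Substitute back u = t**3 - 5: now exp(3*t**3 - 15).
Answer: exp(3*t**3 - 15).


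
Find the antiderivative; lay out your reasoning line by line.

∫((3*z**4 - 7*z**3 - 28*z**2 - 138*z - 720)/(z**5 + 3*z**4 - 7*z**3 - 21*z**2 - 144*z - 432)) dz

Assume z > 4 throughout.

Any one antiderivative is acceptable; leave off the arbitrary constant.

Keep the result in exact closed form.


Step 1. Decompose ∫((3*z**4 - 7*z**3 - 28*z**2 - 138*z - 720)/(z**5 + 3*z**4 - 7*z**3 - 21*z**2 - 144*z - 432)) dz by partial fractions, (3*z**4 - 7*z**3 - 28*z**2 - 138*z - 720)/(z**5 + 3*z**4 - 7*z**3 - 21*z**2 - 144*z - 432) = 3/(z**2 + 9) + 3/(z + 4) + 1/(z + 3) - 1/(z - 4): now ∫(-1/(z - 4)) dz + ∫(1/(z + 3)) dz + ∫(3/(z + 4)) dz + ∫(3/(z**2 + 9)) dz.
Step 2. Evaluate the standard form [assuming z > -4]: now 3*log(z + 4) + ∫(-1/(z - 4)) dz + ∫(1/(z + 3)) dz + ∫(3/(z**2 + 9)) dz.
Step 3. Evaluate the standard form [assuming z > -3]: now log(z + 3) + 3*log(z + 4) + ∫(-1/(z - 4)) dz + ∫(3/(z**2 + 9)) dz.
Step 4. Evaluate the standard form [assuming z > 4]: now -log(z - 4) + log(z + 3) + 3*log(z + 4) + ∫(3/(z**2 + 9)) dz.
Step 5. Evaluate the standard form: now -log(z - 4) + log(z + 3) + 3*log(z + 4) + atan(z/3).
Answer: -log(z - 4) + log(z + 3) + 3*log(z + 4) + atan(z/3).


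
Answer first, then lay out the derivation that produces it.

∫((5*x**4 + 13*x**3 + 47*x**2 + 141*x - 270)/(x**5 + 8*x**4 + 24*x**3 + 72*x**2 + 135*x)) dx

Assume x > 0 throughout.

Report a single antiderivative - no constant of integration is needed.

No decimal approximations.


The answer is -2*log(x) + 2*log(x + 3) + 5*log(x + 5) + 4*atan(x/3)/3.
Step 1. Decompose ∫((5*x**4 + 13*x**3 + 47*x**2 + 141*x - 270)/(x**5 + 8*x**4 + 24*x**3 + 72*x**2 + 135*x)) dx by partial fractions, (5*x**4 + 13*x**3 + 47*x**2 + 141*x - 270)/(x**5 + 8*x**4 + 24*x**3 + 72*x**2 + 135*x) = 4/(x**2 + 9) + 5/(x + 5) + 2/(x + 3) - 2/x: now ∫(-2/x) dx + ∫(2/(x + 3)) dx + ∫(5/(x + 5)) dx + ∫(4/(x**2 + 9)) dx.
Step 2. Evaluate the standard form [assuming x > -3]: now 2*log(x + 3) + ∫(-2/x) dx + ∫(5/(x + 5)) dx + ∫(4/(x**2 + 9)) dx.
Step 3. Evaluate the standard form [assuming x > 0]: now -2*log(x) + 2*log(x + 3) + ∫(5/(x + 5)) dx + ∫(4/(x**2 + 9)) dx.
Step 4. Evaluate the standard form [assuming x > -5]: now -2*log(x) + 2*log(x + 3) + 5*log(x + 5) + ∫(4/(x**2 + 9)) dx.
Step 5. Evaluate the standard form: now -2*log(x) + 2*log(x + 3) + 5*log(x + 5) + 4*atan(x/3)/3.
Answer: -2*log(x) + 2*log(x + 3) + 5*log(x + 5) + 4*atan(x/3)/3.


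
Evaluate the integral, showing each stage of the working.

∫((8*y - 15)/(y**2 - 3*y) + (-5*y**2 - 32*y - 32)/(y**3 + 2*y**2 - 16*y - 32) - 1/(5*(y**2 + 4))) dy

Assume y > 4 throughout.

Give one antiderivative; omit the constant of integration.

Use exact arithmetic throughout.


Step 1. Rewrite: now ∫((8*y - 15)/(y**2 - 3*y)) dy + ∫((-5*y**2 - 32*y - 32)/(y**3 + 2*y**2 - 16*y - 32)) dy + ∫(-1/(5*(y**2 + 4))) dy.
Step 2. Evaluate the standard form: now -atan(y/2)/10 + ∫((8*y - 15)/(y**2 - 3*y)) dy + ∫((-5*y**2 - 32*y - 32)/(y**3 + 2*y**2 - 16*y - 32)) dy.
Step 3. Decompose ∫((-5*y**2 - 32*y - 32)/(y**3 + 2*y**2 - 16*y - 32)) dy by partial fractions, (-5*y**2 - 32*y - 32)/(y**3 + 2*y**2 - 16*y - 32) = 1/(y + 4) - 1/(y + 2) - 5/(y - 4): now -atan(y/2)/10 + ∫((8*y - 15)/(y**2 - 3*y)) dy + ∫(-5/(y - 4)) dy + ∫(-1/(y + 2)) dy + ∫(1/(y + 4)) dy.
Step 4. Evaluate the standard form [assuming y > -2]: now -log(y + 2) - atan(y/2)/10 + ∫((8*y - 15)/(y**2 - 3*y)) dy + ∫(-5/(y - 4)) dy + ∫(1/(y + 4)) dy.
Step 5. Evaluate the standard form [assuming y > -4]: now -log(y + 2) + log(y + 4) - atan(y/2)/10 + ∫((8*y - 15)/(y**2 - 3*y)) dy + ∫(-5/(y - 4)) dy.
Step 6. Evaluate the standard form [assuming y > 4]: now -5*log(y - 4) - log(y + 2) + log(y + 4) - atan(y/2)/10 + ∫((8*y - 15)/(y**2 - 3*y)) dy.
Step 7. Decompose ∫((8*y - 15)/(y**2 - 3*y)) dy by partial fractions, (8*y - 15)/(y**2 - 3*y) = 3/(y - 3) + 5/y: now -5*log(y - 4) - log(y + 2) + log(y + 4) - atan(y/2)/10 + ∫(5/y) dy + ∫(3/(y - 3)) dy.
Step 8. Evaluate the standard form [assuming y > 0]: now 5*log(y) - 5*log(y - 4) - log(y + 2) + log(y + 4) - atan(y/2)/10 + ∫(3/(y - 3)) dy.
Step 9. Evaluate the standard form [assuming y > 3]: now 5*log(y) - 5*log(y - 4) + 3*log(y - 3) - log(y + 2) + log(y + 4) - atan(y/2)/10.
Answer: 5*log(y) - 5*log(y - 4) + 3*log(y - 3) - log(y + 2) + log(y + 4) - atan(y/2)/10.


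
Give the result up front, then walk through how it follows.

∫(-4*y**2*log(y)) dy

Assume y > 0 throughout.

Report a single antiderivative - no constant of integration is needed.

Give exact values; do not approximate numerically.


The answer is -4*y**3*log(y)/3 + 4*y**3/9.
Step 1. Integrate ∫(-4*y**2*log(y)) dy by parts with u = log(y), dv = (-4*y**2) dy, so v = -4*y**3/3 [assuming y > 0]: now -4*y**3*log(y)/3 + ∫(4*y**2/3) dy.
Step 2. Evaluate the standard form: now -4*y**3*log(y)/3 + 4*y**3/9.
Answer: -4*y**3*log(y)/3 + 4*y**3/9.


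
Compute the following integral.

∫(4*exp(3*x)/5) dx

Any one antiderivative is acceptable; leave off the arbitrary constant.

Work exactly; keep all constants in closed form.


Answer: 4*exp(3*x)/15.


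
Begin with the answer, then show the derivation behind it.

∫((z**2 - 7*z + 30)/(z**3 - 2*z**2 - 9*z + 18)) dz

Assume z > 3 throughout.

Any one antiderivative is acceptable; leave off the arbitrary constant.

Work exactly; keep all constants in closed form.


The answer is 3*log(z - 3) - 4*log(z - 2) + 2*log(z + 3).
Step 1. Decompose ∫((z**2 - 7*z + 30)/(z**3 - 2*z**2 - 9*z + 18)) dz by partial fractions, (z**2 - 7*z + 30)/(z**3 - 2*z**2 - 9*z + 18) = 2/(z + 3) - 4/(z - 2) + 3/(z - 3): now ∫(3/(z - 3)) dz + ∫(-4/(z - 2)) dz + ∫(2/(z + 3)) dz.
Step 2. Evaluate the standard form [assuming z > 2]: now -4*log(z - 2) + ∫(3/(z - 3)) dz + ∫(2/(z + 3)) dz.
Step 3. Evaluate the standard form [assuming z > 3]: now 3*log(z - 3) - 4*log(z - 2) + ∫(2/(z + 3)) dz.
Step 4. Evaluate the standard form [assuming z > -3]: now 3*log(z - 3) - 4*log(z - 2) + 2*log(z + 3).
Answer: 3*log(z - 3) - 4*log(z - 2) + 2*log(z + 3).


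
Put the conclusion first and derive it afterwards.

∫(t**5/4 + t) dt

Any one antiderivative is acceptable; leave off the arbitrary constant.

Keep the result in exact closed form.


The answer is t**6/24 + t**2/2.
Step 1. Rewrite: now ∫(t) dt + ∫(t**5/4) dt.
Step 2. Evaluate the standard form: now t**2/2 + ∫(t**5/4) dt.
Step 3. Evaluate the standard form: now t**6/24 + t**2/2.
Answer: t**6/24 + t**2/2.


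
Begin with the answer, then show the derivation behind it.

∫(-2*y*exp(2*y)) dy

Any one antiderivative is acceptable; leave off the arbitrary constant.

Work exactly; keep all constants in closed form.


The answer is -y*exp(2*y) + exp(2*y)/2.
Step 1. Integrate ∫(-2*y*exp(2*y)) dy by parts with u = y, dv = (-2*exp(2*y)) dy, so v = -exp(2*y): now -y*exp(2*y) + ∫(exp(2*y)) dy.
Step 2. Evaluate the standard form: now -y*exp(2*y) + exp(2*y)/2.
Answer: -y*exp(2*y) + exp(2*y)/2.


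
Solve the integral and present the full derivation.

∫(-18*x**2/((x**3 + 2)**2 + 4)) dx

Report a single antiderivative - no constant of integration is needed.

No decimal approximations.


Step 1. Substitute u = x**3 + 2, turning ∫(-18*x**2/((x**3 + 2)**2 + 4)) dx into ∫(-6/(u**2 + 4)) du: now ∫(-6/(u**2 + 4)) du.
Step 2. Evaluate the standard form: now -3*atan(u/2).
Step 3. Substitute back u = x**3 + 2: now -3*atan(x**3/2 + 1).
Answer: -3*atan(x**3/2 + 1).


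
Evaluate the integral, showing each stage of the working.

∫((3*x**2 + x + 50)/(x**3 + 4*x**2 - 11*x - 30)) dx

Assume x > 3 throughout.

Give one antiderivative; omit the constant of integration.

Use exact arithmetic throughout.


Step 1. Decompose ∫((3*x**2 + x + 50)/(x**3 + 4*x**2 - 11*x - 30)) dx by partial fractions, (3*x**2 + x + 50)/(x**3 + 4*x**2 - 11*x - 30) = 5/(x + 5) - 4/(x + 2) + 2/(x - 3): now ∫(2/(x - 3)) dx + ∫(-4/(x + 2)) dx + ∫(5/(x + 5)) dx.
Step 2. Evaluate the standard form [assuming x > -2]: now -4*log(x + 2) + ∫(2/(x - 3)) dx + ∫(5/(x + 5)) dx.
Step 3. Evaluate the standard form [assuming x > -5]: now -4*log(x + 2) + 5*log(x + 5) + ∫(2/(x - 3)) dx.
Step 4. Evaluate the standard form [assuming x > 3]: now 2*log(x - 3) - 4*log(x + 2) + 5*log(x + 5).
Answer: 2*log(x - 3) - 4*log(x + 2) + 5*log(x + 5).


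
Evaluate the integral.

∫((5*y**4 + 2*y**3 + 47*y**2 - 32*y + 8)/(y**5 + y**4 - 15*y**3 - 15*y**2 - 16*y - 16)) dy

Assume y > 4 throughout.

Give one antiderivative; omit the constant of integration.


Answer: 3*log(y - 4) - 3*log(y + 1) + 5*log(y + 4) + 2*atan(y).


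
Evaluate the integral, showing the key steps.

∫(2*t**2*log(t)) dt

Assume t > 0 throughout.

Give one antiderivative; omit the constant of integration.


Step 1. Integrate ∫(2*t**2*log(t)) dt by parts with u = log(t), dv = (2*t**2) dt, so v = 2*t**3/3 [assuming t > 0]: now 2*t**3*log(t)/3 + ∫(-2*t**2/3) dt.
Step 2. Evaluate the standard form: now 2*t**3*log(t)/3 - 2*t**3/9.
Answer: 2*t**3*log(t)/3 - 2*t**3/9.


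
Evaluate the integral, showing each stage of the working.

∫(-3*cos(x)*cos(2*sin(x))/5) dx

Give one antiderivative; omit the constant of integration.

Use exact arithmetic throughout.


Step 1. Substitute u = sin(x), turning ∫(-3*cos(x)*cos(2*sin(x))/5) dx into ∫(-3*cos(2*u)/5) du: now ∫(-3*cos(2*u)/5) du.
Step 2. Evaluate the standard form: now -3*sin(2*u)/10.
Step 3. Substitute back u = sin(x): now -3*sin(2*sin(x))/10.
Answer: -3*sin(2*sin(x))/10.


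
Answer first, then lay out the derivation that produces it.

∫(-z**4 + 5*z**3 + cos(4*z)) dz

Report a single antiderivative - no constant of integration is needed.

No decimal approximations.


The answer is -z**5/5 + 5*z**4/4 + sin(4*z)/4.
Step 1. Rewrite: now ∫(5*z**3) dz + ∫(-z**4) dz + ∫(cos(4*z)) dz.
Step 2. Evaluate the standard form: now -z**5/5 + ∫(5*z**3) dz + ∫(cos(4*z)) dz.
Step 3. Evaluate the standard form: now -z**5/5 + sin(4*z)/4 + ∫(5*z**3) dz.
Step 4. Evaluate the standard form: now -z**5/5 + 5*z**4/4 + sin(4*z)/4.
Answer: -z**5/5 + 5*z**4/4 + sin(4*z)/4.


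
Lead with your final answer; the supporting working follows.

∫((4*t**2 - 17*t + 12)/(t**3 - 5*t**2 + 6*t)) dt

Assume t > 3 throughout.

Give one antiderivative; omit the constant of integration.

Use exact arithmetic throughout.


The answer is 2*log(t) - log(t - 3) + 3*log(t - 2).
Step 1. Decompose ∫((4*t**2 - 17*t + 12)/(t**3 - 5*t**2 + 6*t)) dt by partial fractions, (4*t**2 - 17*t + 12)/(t**3 - 5*t**2 + 6*t) = 3/(t - 2) - 1/(t - 3) + 2/t: now ∫(2/t) dt + ∫(-1/(t - 3)) dt + ∫(3/(t - 2)) dt.
Step 2. Evaluate the standard form [assuming t > 0]: now 2*log(t) + ∫(-1/(t - 3)) dt + ∫(3/(t - 2)) dt.
Step 3. Evaluate the standard form [assuming t > 2]: now 2*log(t) + 3*log(t - 2) + ∫(-1/(t - 3)) dt.
Step 4. Evaluate the standard form [assuming t > 3]: now 2*log(t) - log(t - 3) + 3*log(t - 2).
Answer: 2*log(t) - log(t - 3) + 3*log(t - 2).


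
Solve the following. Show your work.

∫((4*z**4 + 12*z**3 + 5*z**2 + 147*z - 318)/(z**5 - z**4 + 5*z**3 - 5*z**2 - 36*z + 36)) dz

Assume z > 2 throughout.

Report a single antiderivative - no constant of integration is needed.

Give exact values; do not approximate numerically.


Step 1. Decompose ∫((4*z**4 + 12*z**3 + 5*z**2 + 147*z - 318)/(z**5 - z**4 + 5*z**3 - 5*z**2 - 36*z + 36)) dz by partial fractions, (4*z**4 + 12*z**3 + 5*z**2 + 147*z - 318)/(z**5 - z**4 + 5*z**3 - 5*z**2 - 36*z + 36) = -3/(z**2 + 9) - 4/(z + 2) + 5/(z - 1) + 3/(z - 2): now ∫(3/(z - 2)) dz + ∫(5/(z - 1)) dz + ∫(-4/(z + 2)) dz + ∫(-3/(z**2 + 9)) dz.
Step 2. Evaluate the standard form [assuming z > 1]: now 5*log(z - 1) + ∫(3/(z - 2)) dz + ∫(-4/(z + 2)) dz + ∫(-3/(z**2 + 9)) dz.
Step 3. Evaluate the standard form [assuming z > -2]: now 5*log(z - 1) - 4*log(z + 2) + ∫(3/(z - 2)) dz + ∫(-3/(z**2 + 9)) dz.
Step 4. Evaluate the standard form [assuming z > 2]: now 3*log(z - 2) + 5*log(z - 1) - 4*log(z + 2) + ∫(-3/(z**2 + 9)) dz.
Step 5. Evaluate the standard form: now 3*log(z - 2) + 5*log(z - 1) - 4*log(z + 2) - atan(z/3).
Answer: 3*log(z - 2) + 5*log(z - 1) - 4*log(z + 2) - atan(z/3).
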